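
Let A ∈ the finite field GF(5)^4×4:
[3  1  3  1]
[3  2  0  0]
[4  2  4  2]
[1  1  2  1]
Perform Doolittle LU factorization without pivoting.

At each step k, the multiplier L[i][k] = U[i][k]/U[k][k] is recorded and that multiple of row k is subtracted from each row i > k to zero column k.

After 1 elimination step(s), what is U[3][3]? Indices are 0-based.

[col 0] pivot 3
  R1 -= 1*R0 → (0, 1, 2, 4)  (L[1][0] := 1)
  R2 -= 3*R0 → (0, 4, 0, 4)  (L[2][0] := 3)
  R3 -= 2*R0 → (0, 4, 1, 4)  (L[3][0] := 2)

U[3][3] = 4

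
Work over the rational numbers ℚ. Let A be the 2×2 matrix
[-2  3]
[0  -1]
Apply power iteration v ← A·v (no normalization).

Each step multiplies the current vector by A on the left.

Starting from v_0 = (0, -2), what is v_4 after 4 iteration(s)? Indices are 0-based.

v_0 = (0, -2).
v_1 = A·v_0 = (-6, 2).
v_2 = A·v_1 = (18, -2).
v_3 = A·v_2 = (-42, 2).
v_4 = A·v_3 = (90, -2).

v_4 = (90, -2)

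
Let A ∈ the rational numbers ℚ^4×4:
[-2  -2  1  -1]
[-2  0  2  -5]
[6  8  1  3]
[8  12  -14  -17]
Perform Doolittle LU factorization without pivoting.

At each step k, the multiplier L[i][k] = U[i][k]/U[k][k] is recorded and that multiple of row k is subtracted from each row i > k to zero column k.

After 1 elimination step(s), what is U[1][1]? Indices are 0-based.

k=0: U[0][0]=-2
  eliminate (1,0): mult=1, new row 1: (0, 2, 1, -4); set L[1][0]=1
  eliminate (2,0): mult=-3, new row 2: (0, 2, 4, 0); set L[2][0]=-3
  eliminate (3,0): mult=-4, new row 3: (0, 4, -10, -21); set L[3][0]=-4

U[1][1] = 2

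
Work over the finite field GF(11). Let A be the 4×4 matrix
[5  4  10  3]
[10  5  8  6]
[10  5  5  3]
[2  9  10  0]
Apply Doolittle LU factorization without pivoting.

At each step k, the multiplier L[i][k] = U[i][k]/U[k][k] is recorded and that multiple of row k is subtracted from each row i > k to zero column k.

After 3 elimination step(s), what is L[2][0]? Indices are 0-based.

k=0: U[0][0]=5
  eliminate (1,0): mult=2, new row 1: (0, 8, 10, 0); set L[1][0]=2
  eliminate (2,0): mult=2, new row 2: (0, 8, 7, 8); set L[2][0]=2
  eliminate (3,0): mult=7, new row 3: (0, 3, 6, 1); set L[3][0]=7
k=1: U[1][1]=8
  eliminate (2,1): mult=1, new row 2: (0, 0, 8, 8); set L[2][1]=1
  eliminate (3,1): mult=10, new row 3: (0, 0, 5, 1); set L[3][1]=10
k=2: U[2][2]=8
  eliminate (3,2): mult=2, new row 3: (0, 0, 0, 7); set L[3][2]=2

L[2][0] = 2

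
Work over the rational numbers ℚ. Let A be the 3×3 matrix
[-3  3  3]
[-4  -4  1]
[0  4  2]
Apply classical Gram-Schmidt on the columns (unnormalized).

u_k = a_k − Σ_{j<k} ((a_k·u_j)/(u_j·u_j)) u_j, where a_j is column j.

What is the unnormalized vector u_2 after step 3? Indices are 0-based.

u_2 = (-12/61, 9/61, 18/61)

Step 1: u_0 = a_0 = (-3, -4, 0).
Step 2: u_1 = a_1 − (7/25)·u_0 = (96/25, -72/25, 4).
Step 3: u_2 = a_2 − (-13/25)·u_0 − (26/61)·u_1 = (-12/61, 9/61, 18/61).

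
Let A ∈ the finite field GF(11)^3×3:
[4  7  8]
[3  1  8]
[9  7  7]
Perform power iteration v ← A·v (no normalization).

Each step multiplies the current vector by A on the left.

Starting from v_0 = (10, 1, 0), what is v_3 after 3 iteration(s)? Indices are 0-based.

v_3 = (0, 6, 10)

v_0 = (10, 1, 0).
v_1 = A·v_0 = (3, 9, 9).
v_2 = A·v_1 = (4, 2, 10).
v_3 = A·v_2 = (0, 6, 10).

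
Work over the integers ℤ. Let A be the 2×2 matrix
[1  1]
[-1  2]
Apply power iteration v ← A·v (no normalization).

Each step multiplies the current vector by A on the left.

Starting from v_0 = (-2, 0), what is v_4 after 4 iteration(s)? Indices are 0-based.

v_4 = (18, 18)

v_0 = (-2, 0).
v_1 = A·v_0 = (-2, 2).
v_2 = A·v_1 = (0, 6).
v_3 = A·v_2 = (6, 12).
v_4 = A·v_3 = (18, 18).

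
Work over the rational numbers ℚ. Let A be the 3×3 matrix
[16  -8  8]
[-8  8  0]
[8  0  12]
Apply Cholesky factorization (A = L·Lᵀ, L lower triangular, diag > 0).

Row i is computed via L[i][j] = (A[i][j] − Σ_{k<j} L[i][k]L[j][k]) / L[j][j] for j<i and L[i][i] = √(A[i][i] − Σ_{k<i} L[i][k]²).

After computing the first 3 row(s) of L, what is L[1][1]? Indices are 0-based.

Step 1: L[0][0] = √(16) = 4.
  L[1][0] = (-8) / L[0][0] = -2.
Step 2: L[1][1] = √(4) = 2.
  L[2][0] = (8) / L[0][0] = 2.
  L[2][1] = (4) / L[1][1] = 2.
Step 3: L[2][2] = √(4) = 2.

L[1][1] = 2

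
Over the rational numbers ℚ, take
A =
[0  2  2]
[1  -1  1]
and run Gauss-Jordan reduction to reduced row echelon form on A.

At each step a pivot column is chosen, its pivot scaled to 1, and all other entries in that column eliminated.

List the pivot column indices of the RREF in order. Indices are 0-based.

pivot columns: 0, 1

[1] R0 <-> R1
[1] R0 /= 1  ⇒  (1, -1, 1)
[2] R1 /= 2  ⇒  (0, 1, 1)
     R0 -= -1·R1  ⇒  (1, 0, 2)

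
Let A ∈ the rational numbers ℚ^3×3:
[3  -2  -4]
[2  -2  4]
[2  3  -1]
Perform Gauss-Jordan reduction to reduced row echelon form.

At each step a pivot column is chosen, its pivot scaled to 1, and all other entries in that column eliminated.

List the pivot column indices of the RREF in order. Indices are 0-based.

pivot(0,0)=3: scale R0 → (1, -2/3, -4/3)
  clear (1,0): R1 −= (2)R0 → (0, -2/3, 20/3)
  clear (2,0): R2 −= (2)R0 → (0, 13/3, 5/3)
pivot(1,1)=-2/3: scale R1 → (0, 1, -10)
  clear (0,1): R0 −= (-2/3)R1 → (1, 0, -8)
  clear (2,1): R2 −= (13/3)R1 → (0, 0, 45)
pivot(2,2)=45: scale R2 → (0, 0, 1)
  clear (0,2): R0 −= (-8)R2 → (1, 0, 0)
  clear (1,2): R1 −= (-10)R2 → (0, 1, 0)

pivot columns: 0, 1, 2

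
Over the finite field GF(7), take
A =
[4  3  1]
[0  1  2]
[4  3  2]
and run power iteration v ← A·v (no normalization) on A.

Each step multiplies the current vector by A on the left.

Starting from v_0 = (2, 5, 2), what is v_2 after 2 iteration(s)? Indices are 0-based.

v_2 = (0, 0, 6)

v_0 = (2, 5, 2).
v_1 = A·v_0 = (4, 2, 6).
v_2 = A·v_1 = (0, 0, 6).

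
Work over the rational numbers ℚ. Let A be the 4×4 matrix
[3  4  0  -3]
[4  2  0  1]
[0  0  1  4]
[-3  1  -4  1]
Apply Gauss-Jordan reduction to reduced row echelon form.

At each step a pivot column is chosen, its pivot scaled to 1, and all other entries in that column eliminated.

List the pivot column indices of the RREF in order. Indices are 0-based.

pivot columns: 0, 1, 2, 3

[1] R0 /= 3  ⇒  (1, 4/3, 0, -1)
     R1 -= 4·R0  ⇒  (0, -10/3, 0, 5)
     R3 -= -3·R0  ⇒  (0, 5, -4, -2)
[2] R1 /= -10/3  ⇒  (0, 1, 0, -3/2)
     R0 -= 4/3·R1  ⇒  (1, 0, 0, 1)
     R3 -= 5·R1  ⇒  (0, 0, -4, 11/2)
[3] R2 /= 1  ⇒  (0, 0, 1, 4)
     R3 -= -4·R2  ⇒  (0, 0, 0, 43/2)
[4] R3 /= 43/2  ⇒  (0, 0, 0, 1)
     R0 -= 1·R3  ⇒  (1, 0, 0, 0)
     R1 -= -3/2·R3  ⇒  (0, 1, 0, 0)
     R2 -= 4·R3  ⇒  (0, 0, 1, 0)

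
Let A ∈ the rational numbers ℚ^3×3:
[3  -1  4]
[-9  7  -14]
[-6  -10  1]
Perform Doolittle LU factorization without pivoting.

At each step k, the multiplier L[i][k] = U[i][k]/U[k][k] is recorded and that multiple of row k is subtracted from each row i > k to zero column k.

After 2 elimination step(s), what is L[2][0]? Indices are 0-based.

L[2][0] = -2

[col 0] pivot 3
  R1 -= -3*R0 → (0, 4, -2)  (L[1][0] := -3)
  R2 -= -2*R0 → (0, -12, 9)  (L[2][0] := -2)
[col 1] pivot 4
  R2 -= -3*R1 → (0, 0, 3)  (L[2][1] := -3)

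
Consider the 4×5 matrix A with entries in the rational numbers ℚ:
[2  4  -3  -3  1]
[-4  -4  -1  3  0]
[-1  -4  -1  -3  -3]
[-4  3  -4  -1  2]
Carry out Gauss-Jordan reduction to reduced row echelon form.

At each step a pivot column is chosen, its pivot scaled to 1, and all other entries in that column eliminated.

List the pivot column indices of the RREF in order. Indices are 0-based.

pivot columns: 0, 1, 2, 3

pivot(0,0)=2: scale R0 → (1, 2, -3/2, -3/2, 1/2)
  clear (1,0): R1 −= (-4)R0 → (0, 4, -7, -3, 2)
  clear (2,0): R2 −= (-1)R0 → (0, -2, -5/2, -9/2, -5/2)
  clear (3,0): R3 −= (-4)R0 → (0, 11, -10, -7, 4)
pivot(1,1)=4: scale R1 → (0, 1, -7/4, -3/4, 1/2)
  clear (0,1): R0 −= (2)R1 → (1, 0, 2, 0, -1/2)
  clear (2,1): R2 −= (-2)R1 → (0, 0, -6, -6, -3/2)
  clear (3,1): R3 −= (11)R1 → (0, 0, 37/4, 5/4, -3/2)
pivot(2,2)=-6: scale R2 → (0, 0, 1, 1, 1/4)
  clear (0,2): R0 −= (2)R2 → (1, 0, 0, -2, -1)
  clear (1,2): R1 −= (-7/4)R2 → (0, 1, 0, 1, 15/16)
  clear (3,2): R3 −= (37/4)R2 → (0, 0, 0, -8, -61/16)
pivot(3,3)=-8: scale R3 → (0, 0, 0, 1, 61/128)
  clear (0,3): R0 −= (-2)R3 → (1, 0, 0, 0, -3/64)
  clear (1,3): R1 −= (1)R3 → (0, 1, 0, 0, 59/128)
  clear (2,3): R2 −= (1)R3 → (0, 0, 1, 0, -29/128)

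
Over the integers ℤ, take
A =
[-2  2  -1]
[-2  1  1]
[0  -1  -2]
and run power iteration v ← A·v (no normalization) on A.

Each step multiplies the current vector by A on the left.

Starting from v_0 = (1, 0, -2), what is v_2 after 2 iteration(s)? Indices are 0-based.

v_2 = (-12, 0, -4)

v_0 = (1, 0, -2).
v_1 = A·v_0 = (0, -4, 4).
v_2 = A·v_1 = (-12, 0, -4).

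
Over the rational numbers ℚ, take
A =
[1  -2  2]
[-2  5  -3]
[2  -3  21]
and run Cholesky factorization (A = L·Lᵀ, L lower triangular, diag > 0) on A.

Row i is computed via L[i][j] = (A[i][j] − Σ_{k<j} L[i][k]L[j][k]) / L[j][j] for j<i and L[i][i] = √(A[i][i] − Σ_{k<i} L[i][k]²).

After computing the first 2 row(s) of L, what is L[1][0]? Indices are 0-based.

Step 1: L[0][0] = √(1) = 1.
  L[1][0] = (-2) / L[0][0] = -2.
Step 2: L[1][1] = √(1) = 1.

L[1][0] = -2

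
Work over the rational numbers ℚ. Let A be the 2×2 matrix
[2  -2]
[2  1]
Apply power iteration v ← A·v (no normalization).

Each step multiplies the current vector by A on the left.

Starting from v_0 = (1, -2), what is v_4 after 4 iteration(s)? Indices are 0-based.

v_0 = (1, -2).
v_1 = A·v_0 = (6, 0).
v_2 = A·v_1 = (12, 12).
v_3 = A·v_2 = (0, 36).
v_4 = A·v_3 = (-72, 36).

v_4 = (-72, 36)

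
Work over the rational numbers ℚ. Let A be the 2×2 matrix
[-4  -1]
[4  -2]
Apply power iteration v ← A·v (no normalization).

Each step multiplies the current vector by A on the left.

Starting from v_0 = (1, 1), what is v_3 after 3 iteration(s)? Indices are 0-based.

v_0 = (1, 1).
v_1 = A·v_0 = (-5, 2).
v_2 = A·v_1 = (18, -24).
v_3 = A·v_2 = (-48, 120).

v_3 = (-48, 120)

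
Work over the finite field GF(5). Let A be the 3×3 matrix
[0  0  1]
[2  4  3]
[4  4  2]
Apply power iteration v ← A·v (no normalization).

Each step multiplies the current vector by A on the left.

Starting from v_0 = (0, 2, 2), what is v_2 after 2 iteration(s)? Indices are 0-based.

v_2 = (2, 1, 3)

v_0 = (0, 2, 2).
v_1 = A·v_0 = (2, 4, 2).
v_2 = A·v_1 = (2, 1, 3).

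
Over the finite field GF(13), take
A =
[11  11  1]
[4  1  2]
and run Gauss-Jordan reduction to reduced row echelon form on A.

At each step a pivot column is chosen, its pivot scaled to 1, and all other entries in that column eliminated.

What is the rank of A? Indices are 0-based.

pivot(0,0)=11: scale R0 → (1, 1, 6)
  clear (1,0): R1 −= (4)R0 → (0, 10, 4)
pivot(1,1)=10: scale R1 → (0, 1, 3)
  clear (0,1): R0 −= (1)R1 → (1, 0, 3)

rank = 2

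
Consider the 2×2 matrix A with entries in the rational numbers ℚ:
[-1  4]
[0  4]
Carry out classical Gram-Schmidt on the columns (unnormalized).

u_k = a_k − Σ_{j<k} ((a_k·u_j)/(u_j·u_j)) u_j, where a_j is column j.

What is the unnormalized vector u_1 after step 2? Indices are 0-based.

Step 1: u_0 = a_0 = (-1, 0).
Step 2: u_1 = a_1 − (-4)·u_0 = (0, 4).

u_1 = (0, 4)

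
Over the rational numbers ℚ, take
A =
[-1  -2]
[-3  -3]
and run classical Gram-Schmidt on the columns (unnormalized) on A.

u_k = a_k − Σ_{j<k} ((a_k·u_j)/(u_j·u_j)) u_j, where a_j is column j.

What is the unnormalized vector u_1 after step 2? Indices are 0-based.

u_1 = (-9/10, 3/10)

Step 1: u_0 = a_0 = (-1, -3).
Step 2: u_1 = a_1 − (11/10)·u_0 = (-9/10, 3/10).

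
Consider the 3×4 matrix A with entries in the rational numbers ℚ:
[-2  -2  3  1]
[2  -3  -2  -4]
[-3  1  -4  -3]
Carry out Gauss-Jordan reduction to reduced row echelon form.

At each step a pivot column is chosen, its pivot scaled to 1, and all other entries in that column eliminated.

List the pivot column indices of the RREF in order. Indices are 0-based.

pivot columns: 0, 1, 2

pivot(0,0)=-2: scale R0 → (1, 1, -3/2, -1/2)
  clear (1,0): R1 −= (2)R0 → (0, -5, 1, -3)
  clear (2,0): R2 −= (-3)R0 → (0, 4, -17/2, -9/2)
pivot(1,1)=-5: scale R1 → (0, 1, -1/5, 3/5)
  clear (0,1): R0 −= (1)R1 → (1, 0, -13/10, -11/10)
  clear (2,1): R2 −= (4)R1 → (0, 0, -77/10, -69/10)
pivot(2,2)=-77/10: scale R2 → (0, 0, 1, 69/77)
  clear (0,2): R0 −= (-13/10)R2 → (1, 0, 0, 5/77)
  clear (1,2): R1 −= (-1/5)R2 → (0, 1, 0, 60/77)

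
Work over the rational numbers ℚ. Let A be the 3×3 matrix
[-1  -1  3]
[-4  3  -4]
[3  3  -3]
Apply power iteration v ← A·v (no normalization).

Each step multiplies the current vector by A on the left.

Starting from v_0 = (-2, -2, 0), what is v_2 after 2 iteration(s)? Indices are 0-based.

v_2 = (-42, 38, 54)

v_0 = (-2, -2, 0).
v_1 = A·v_0 = (4, 2, -12).
v_2 = A·v_1 = (-42, 38, 54).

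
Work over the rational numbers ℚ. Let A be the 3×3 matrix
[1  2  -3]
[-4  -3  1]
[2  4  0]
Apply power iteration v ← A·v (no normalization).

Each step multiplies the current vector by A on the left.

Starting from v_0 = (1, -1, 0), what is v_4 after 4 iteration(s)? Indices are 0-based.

v_0 = (1, -1, 0).
v_1 = A·v_0 = (-1, -1, -2).
v_2 = A·v_1 = (3, 5, -6).
v_3 = A·v_2 = (31, -33, 26).
v_4 = A·v_3 = (-113, 1, -70).

v_4 = (-113, 1, -70)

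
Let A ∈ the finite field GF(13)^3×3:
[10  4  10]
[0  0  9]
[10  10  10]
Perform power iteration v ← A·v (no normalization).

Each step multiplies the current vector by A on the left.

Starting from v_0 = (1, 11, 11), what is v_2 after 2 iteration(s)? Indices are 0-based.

v_2 = (7, 3, 3)

v_0 = (1, 11, 11).
v_1 = A·v_0 = (8, 8, 9).
v_2 = A·v_1 = (7, 3, 3).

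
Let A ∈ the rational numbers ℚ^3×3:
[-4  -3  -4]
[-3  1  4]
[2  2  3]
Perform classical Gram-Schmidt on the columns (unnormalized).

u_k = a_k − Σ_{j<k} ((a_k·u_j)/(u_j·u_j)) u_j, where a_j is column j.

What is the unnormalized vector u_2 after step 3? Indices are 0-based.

Step 1: u_0 = a_0 = (-4, -3, 2).
Step 2: u_1 = a_1 − (13/29)·u_0 = (-35/29, 68/29, 32/29).
Step 3: u_2 = a_2 − (10/29)·u_0 − (508/237)·u_1 = (-8/237, 2/237, -13/237).

u_2 = (-8/237, 2/237, -13/237)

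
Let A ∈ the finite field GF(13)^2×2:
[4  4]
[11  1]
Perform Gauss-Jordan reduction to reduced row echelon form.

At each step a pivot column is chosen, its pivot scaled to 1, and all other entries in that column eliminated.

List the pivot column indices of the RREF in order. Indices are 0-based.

[1] R0 /= 4  ⇒  (1, 1)
     R1 -= 11·R0  ⇒  (0, 3)
[2] R1 /= 3  ⇒  (0, 1)
     R0 -= 1·R1  ⇒  (1, 0)

pivot columns: 0, 1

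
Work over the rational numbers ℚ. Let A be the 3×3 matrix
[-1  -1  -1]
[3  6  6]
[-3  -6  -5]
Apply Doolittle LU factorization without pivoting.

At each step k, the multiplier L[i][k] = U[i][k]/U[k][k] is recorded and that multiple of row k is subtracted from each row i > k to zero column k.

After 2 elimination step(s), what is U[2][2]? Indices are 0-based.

U[2][2] = 1

Step 1: pivot at (0,0) is -1.
  row1 ← row1 − (-3)·row0  ⇒  L[1][0]=-3, U row1=(0, 3, 3)
  row2 ← row2 − (3)·row0  ⇒  L[2][0]=3, U row2=(0, -3, -2)
Step 2: pivot at (1,1) is 3.
  row2 ← row2 − (-1)·row1  ⇒  L[2][1]=-1, U row2=(0, 0, 1)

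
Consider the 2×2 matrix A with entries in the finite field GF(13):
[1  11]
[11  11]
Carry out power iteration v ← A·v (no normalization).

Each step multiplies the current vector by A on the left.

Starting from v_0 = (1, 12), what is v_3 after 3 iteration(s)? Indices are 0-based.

v_3 = (2, 6)

v_0 = (1, 12).
v_1 = A·v_0 = (3, 0).
v_2 = A·v_1 = (3, 7).
v_3 = A·v_2 = (2, 6).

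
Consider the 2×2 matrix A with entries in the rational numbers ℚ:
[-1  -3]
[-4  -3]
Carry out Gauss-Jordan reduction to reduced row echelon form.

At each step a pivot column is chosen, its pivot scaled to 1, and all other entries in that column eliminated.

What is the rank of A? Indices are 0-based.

step 1: normalize row 0 (÷-1) = (1, 3)
  row 1: subtract -4×row0 = (0, 9)
step 2: normalize row 1 (÷9) = (0, 1)
  row 0: subtract 3×row1 = (1, 0)

rank = 2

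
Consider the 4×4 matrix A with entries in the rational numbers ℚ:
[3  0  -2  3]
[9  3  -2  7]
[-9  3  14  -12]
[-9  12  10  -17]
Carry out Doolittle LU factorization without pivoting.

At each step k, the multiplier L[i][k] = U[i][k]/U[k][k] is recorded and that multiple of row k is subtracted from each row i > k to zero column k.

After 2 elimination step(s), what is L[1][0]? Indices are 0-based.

[col 0] pivot 3
  R1 -= 3*R0 → (0, 3, 4, -2)  (L[1][0] := 3)
  R2 -= -3*R0 → (0, 3, 8, -3)  (L[2][0] := -3)
  R3 -= -3*R0 → (0, 12, 4, -8)  (L[3][0] := -3)
[col 1] pivot 3
  R2 -= 1*R1 → (0, 0, 4, -1)  (L[2][1] := 1)
  R3 -= 4*R1 → (0, 0, -12, 0)  (L[3][1] := 4)

L[1][0] = 3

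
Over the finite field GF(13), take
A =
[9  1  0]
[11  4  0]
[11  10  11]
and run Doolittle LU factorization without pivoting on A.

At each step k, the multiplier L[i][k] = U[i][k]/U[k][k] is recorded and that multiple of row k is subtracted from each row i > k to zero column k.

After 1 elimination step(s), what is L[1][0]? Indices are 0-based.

k=0: U[0][0]=9
  eliminate (1,0): mult=7, new row 1: (0, 10, 0); set L[1][0]=7
  eliminate (2,0): mult=7, new row 2: (0, 3, 11); set L[2][0]=7

L[1][0] = 7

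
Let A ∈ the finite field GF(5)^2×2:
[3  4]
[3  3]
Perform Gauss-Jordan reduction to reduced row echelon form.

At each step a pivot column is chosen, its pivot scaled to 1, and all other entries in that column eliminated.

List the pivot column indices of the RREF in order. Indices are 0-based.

[1] R0 /= 3  ⇒  (1, 3)
     R1 -= 3·R0  ⇒  (0, 4)
[2] R1 /= 4  ⇒  (0, 1)
     R0 -= 3·R1  ⇒  (1, 0)

pivot columns: 0, 1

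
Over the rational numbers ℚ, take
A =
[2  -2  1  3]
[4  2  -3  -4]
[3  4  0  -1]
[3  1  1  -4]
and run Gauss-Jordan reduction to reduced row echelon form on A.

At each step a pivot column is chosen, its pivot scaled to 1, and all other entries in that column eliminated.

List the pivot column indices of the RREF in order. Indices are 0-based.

pivot columns: 0, 1, 2, 3

step 1: normalize row 0 (÷2) = (1, -1, 1/2, 3/2)
  row 1: subtract 4×row0 = (0, 6, -5, -10)
  row 2: subtract 3×row0 = (0, 7, -3/2, -11/2)
  row 3: subtract 3×row0 = (0, 4, -1/2, -17/2)
step 2: normalize row 1 (÷6) = (0, 1, -5/6, -5/3)
  row 0: subtract -1×row1 = (1, 0, -1/3, -1/6)
  row 2: subtract 7×row1 = (0, 0, 13/3, 37/6)
  row 3: subtract 4×row1 = (0, 0, 17/6, -11/6)
step 3: normalize row 2 (÷13/3) = (0, 0, 1, 37/26)
  row 0: subtract -1/3×row2 = (1, 0, 0, 4/13)
  row 1: subtract -5/6×row2 = (0, 1, 0, -25/52)
  row 3: subtract 17/6×row2 = (0, 0, 0, -305/52)
step 4: normalize row 3 (÷-305/52) = (0, 0, 0, 1)
  row 0: subtract 4/13×row3 = (1, 0, 0, 0)
  row 1: subtract -25/52×row3 = (0, 1, 0, 0)
  row 2: subtract 37/26×row3 = (0, 0, 1, 0)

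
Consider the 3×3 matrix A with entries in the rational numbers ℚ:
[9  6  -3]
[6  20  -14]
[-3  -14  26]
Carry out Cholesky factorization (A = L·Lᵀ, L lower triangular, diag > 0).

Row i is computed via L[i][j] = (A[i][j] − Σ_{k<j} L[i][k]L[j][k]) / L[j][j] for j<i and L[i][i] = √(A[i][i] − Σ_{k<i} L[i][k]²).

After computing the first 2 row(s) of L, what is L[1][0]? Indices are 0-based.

Step 1: L[0][0] = √(9) = 3.
  L[1][0] = (6) / L[0][0] = 2.
Step 2: L[1][1] = √(16) = 4.

L[1][0] = 2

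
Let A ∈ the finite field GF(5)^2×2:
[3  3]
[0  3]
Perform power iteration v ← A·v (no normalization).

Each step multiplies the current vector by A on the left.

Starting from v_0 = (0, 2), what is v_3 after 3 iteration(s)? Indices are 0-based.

v_0 = (0, 2).
v_1 = A·v_0 = (1, 1).
v_2 = A·v_1 = (1, 3).
v_3 = A·v_2 = (2, 4).

v_3 = (2, 4)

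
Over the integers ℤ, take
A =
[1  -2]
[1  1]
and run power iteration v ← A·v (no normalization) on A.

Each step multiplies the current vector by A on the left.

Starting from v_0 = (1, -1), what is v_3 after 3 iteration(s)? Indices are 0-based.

v_0 = (1, -1).
v_1 = A·v_0 = (3, 0).
v_2 = A·v_1 = (3, 3).
v_3 = A·v_2 = (-3, 6).

v_3 = (-3, 6)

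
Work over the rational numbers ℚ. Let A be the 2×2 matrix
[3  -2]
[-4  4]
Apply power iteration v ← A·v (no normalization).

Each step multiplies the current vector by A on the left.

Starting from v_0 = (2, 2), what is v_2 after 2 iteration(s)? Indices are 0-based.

v_2 = (6, -8)

v_0 = (2, 2).
v_1 = A·v_0 = (2, 0).
v_2 = A·v_1 = (6, -8).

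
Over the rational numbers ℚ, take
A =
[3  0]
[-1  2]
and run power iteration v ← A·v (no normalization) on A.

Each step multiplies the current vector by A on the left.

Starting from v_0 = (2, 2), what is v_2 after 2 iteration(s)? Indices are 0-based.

v_2 = (18, -2)

v_0 = (2, 2).
v_1 = A·v_0 = (6, 2).
v_2 = A·v_1 = (18, -2).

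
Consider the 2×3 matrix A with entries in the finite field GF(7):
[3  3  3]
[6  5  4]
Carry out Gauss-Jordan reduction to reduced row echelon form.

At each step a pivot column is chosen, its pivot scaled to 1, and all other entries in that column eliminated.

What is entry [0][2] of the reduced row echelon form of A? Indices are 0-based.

M[0][2] = 6

pivot(0,0)=3: scale R0 → (1, 1, 1)
  clear (1,0): R1 −= (6)R0 → (0, 6, 5)
pivot(1,1)=6: scale R1 → (0, 1, 2)
  clear (0,1): R0 −= (1)R1 → (1, 0, 6)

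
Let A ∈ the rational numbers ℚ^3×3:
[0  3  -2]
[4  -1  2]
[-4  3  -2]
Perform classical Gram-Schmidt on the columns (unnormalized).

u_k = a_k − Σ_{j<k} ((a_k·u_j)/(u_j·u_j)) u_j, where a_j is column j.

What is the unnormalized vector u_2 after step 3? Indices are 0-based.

Step 1: u_0 = a_0 = (0, 4, -4).
Step 2: u_1 = a_1 − (-1/2)·u_0 = (3, 1, 1).
Step 3: u_2 = a_2 − (1/2)·u_0 − (-6/11)·u_1 = (-4/11, 6/11, 6/11).

u_2 = (-4/11, 6/11, 6/11)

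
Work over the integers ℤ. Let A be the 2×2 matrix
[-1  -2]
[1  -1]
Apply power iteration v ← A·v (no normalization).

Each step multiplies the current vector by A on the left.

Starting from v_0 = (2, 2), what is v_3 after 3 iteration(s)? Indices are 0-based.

v_0 = (2, 2).
v_1 = A·v_0 = (-6, 0).
v_2 = A·v_1 = (6, -6).
v_3 = A·v_2 = (6, 12).

v_3 = (6, 12)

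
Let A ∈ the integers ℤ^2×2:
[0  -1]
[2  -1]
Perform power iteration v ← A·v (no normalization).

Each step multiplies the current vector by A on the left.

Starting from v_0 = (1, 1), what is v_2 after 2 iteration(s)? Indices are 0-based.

v_2 = (-1, -3)

v_0 = (1, 1).
v_1 = A·v_0 = (-1, 1).
v_2 = A·v_1 = (-1, -3).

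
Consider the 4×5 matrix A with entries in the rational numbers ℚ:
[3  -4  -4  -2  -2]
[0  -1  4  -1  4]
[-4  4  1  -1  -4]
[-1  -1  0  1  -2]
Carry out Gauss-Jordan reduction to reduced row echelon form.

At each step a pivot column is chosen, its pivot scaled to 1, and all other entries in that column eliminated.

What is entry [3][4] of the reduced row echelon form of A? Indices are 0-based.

M[3][4] = 9/38

[1] R0 /= 3  ⇒  (1, -4/3, -4/3, -2/3, -2/3)
     R2 -= -4·R0  ⇒  (0, -4/3, -13/3, -11/3, -20/3)
     R3 -= -1·R0  ⇒  (0, -7/3, -4/3, 1/3, -8/3)
[2] R1 /= -1  ⇒  (0, 1, -4, 1, -4)
     R0 -= -4/3·R1  ⇒  (1, 0, -20/3, 2/3, -6)
     R2 -= -4/3·R1  ⇒  (0, 0, -29/3, -7/3, -12)
     R3 -= -7/3·R1  ⇒  (0, 0, -32/3, 8/3, -12)
[3] R2 /= -29/3  ⇒  (0, 0, 1, 7/29, 36/29)
     R0 -= -20/3·R2  ⇒  (1, 0, 0, 66/29, 66/29)
     R1 -= -4·R2  ⇒  (0, 1, 0, 57/29, 28/29)
     R3 -= -32/3·R2  ⇒  (0, 0, 0, 152/29, 36/29)
[4] R3 /= 152/29  ⇒  (0, 0, 0, 1, 9/38)
     R0 -= 66/29·R3  ⇒  (1, 0, 0, 0, 33/19)
     R1 -= 57/29·R3  ⇒  (0, 1, 0, 0, 1/2)
     R2 -= 7/29·R3  ⇒  (0, 0, 1, 0, 45/38)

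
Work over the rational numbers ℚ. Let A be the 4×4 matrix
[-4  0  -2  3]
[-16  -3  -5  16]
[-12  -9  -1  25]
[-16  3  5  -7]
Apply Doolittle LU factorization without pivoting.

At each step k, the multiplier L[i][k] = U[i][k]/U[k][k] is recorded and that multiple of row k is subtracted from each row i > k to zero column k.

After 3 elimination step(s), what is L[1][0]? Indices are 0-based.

L[1][0] = 4

k=0: U[0][0]=-4
  eliminate (1,0): mult=4, new row 1: (0, -3, 3, 4); set L[1][0]=4
  eliminate (2,0): mult=3, new row 2: (0, -9, 5, 16); set L[2][0]=3
  eliminate (3,0): mult=4, new row 3: (0, 3, 13, -19); set L[3][0]=4
k=1: U[1][1]=-3
  eliminate (2,1): mult=3, new row 2: (0, 0, -4, 4); set L[2][1]=3
  eliminate (3,1): mult=-1, new row 3: (0, 0, 16, -15); set L[3][1]=-1
k=2: U[2][2]=-4
  eliminate (3,2): mult=-4, new row 3: (0, 0, 0, 1); set L[3][2]=-4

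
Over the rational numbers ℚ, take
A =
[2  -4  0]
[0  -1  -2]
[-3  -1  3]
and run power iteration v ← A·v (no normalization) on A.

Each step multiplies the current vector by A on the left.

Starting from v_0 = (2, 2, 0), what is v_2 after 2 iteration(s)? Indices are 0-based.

v_2 = (0, 18, -10)

v_0 = (2, 2, 0).
v_1 = A·v_0 = (-4, -2, -8).
v_2 = A·v_1 = (0, 18, -10).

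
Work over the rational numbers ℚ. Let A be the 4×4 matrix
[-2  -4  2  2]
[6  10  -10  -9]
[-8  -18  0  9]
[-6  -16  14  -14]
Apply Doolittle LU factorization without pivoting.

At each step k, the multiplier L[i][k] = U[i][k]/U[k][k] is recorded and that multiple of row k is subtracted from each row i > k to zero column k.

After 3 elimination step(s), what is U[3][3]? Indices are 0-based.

U[3][3] = 2

k=0: U[0][0]=-2
  eliminate (1,0): mult=-3, new row 1: (0, -2, -4, -3); set L[1][0]=-3
  eliminate (2,0): mult=4, new row 2: (0, -2, -8, 1); set L[2][0]=4
  eliminate (3,0): mult=3, new row 3: (0, -4, 8, -20); set L[3][0]=3
k=1: U[1][1]=-2
  eliminate (2,1): mult=1, new row 2: (0, 0, -4, 4); set L[2][1]=1
  eliminate (3,1): mult=2, new row 3: (0, 0, 16, -14); set L[3][1]=2
k=2: U[2][2]=-4
  eliminate (3,2): mult=-4, new row 3: (0, 0, 0, 2); set L[3][2]=-4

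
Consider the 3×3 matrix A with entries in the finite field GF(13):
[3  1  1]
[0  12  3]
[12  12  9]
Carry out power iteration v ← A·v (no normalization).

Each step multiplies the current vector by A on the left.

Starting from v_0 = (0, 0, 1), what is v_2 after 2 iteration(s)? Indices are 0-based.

v_0 = (0, 0, 1).
v_1 = A·v_0 = (1, 3, 9).
v_2 = A·v_1 = (2, 11, 12).

v_2 = (2, 11, 12)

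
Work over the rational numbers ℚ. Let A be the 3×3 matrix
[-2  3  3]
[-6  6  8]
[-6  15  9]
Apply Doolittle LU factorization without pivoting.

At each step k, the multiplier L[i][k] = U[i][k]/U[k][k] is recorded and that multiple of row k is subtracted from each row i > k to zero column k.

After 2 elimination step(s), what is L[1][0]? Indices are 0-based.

L[1][0] = 3

[col 0] pivot -2
  R1 -= 3*R0 → (0, -3, -1)  (L[1][0] := 3)
  R2 -= 3*R0 → (0, 6, 0)  (L[2][0] := 3)
[col 1] pivot -3
  R2 -= -2*R1 → (0, 0, -2)  (L[2][1] := -2)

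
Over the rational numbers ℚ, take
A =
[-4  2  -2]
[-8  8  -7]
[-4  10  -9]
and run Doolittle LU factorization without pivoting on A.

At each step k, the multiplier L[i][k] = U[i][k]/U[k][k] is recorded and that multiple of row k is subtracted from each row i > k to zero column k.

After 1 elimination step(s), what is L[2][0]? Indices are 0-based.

[col 0] pivot -4
  R1 -= 2*R0 → (0, 4, -3)  (L[1][0] := 2)
  R2 -= 1*R0 → (0, 8, -7)  (L[2][0] := 1)

L[2][0] = 1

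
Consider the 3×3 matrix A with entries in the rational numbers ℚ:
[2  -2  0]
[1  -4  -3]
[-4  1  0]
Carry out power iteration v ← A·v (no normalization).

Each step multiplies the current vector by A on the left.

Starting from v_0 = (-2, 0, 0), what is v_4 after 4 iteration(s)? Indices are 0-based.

v_4 = (-4, -92, -94)

v_0 = (-2, 0, 0).
v_1 = A·v_0 = (-4, -2, 8).
v_2 = A·v_1 = (-4, -20, 14).
v_3 = A·v_2 = (32, 34, -4).
v_4 = A·v_3 = (-4, -92, -94).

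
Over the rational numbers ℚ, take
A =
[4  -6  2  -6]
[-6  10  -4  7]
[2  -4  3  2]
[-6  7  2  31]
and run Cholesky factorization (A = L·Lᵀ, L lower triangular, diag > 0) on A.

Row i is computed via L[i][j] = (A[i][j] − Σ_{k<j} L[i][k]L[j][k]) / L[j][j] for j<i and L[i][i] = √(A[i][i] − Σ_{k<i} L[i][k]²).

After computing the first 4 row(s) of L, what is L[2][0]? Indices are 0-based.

L[2][0] = 1

Step 1: L[0][0] = √(4) = 2.
  L[1][0] = (-6) / L[0][0] = -3.
Step 2: L[1][1] = √(1) = 1.
  L[2][0] = (2) / L[0][0] = 1.
  L[2][1] = (-1) / L[1][1] = -1.
Step 3: L[2][2] = √(1) = 1.
  L[3][0] = (-6) / L[0][0] = -3.
  L[3][1] = (-2) / L[1][1] = -2.
  L[3][2] = (3) / L[2][2] = 3.
Step 4: L[3][3] = √(9) = 3.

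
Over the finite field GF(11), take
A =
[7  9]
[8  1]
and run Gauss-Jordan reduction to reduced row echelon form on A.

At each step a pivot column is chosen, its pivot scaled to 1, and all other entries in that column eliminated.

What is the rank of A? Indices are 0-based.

rank = 2

step 1: normalize row 0 (÷7) = (1, 6)
  row 1: subtract 8×row0 = (0, 8)
step 2: normalize row 1 (÷8) = (0, 1)
  row 0: subtract 6×row1 = (1, 0)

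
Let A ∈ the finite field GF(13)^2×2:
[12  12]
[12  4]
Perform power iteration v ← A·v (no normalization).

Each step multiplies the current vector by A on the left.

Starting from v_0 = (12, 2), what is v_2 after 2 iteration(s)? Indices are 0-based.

v_0 = (12, 2).
v_1 = A·v_0 = (12, 9).
v_2 = A·v_1 = (5, 11).

v_2 = (5, 11)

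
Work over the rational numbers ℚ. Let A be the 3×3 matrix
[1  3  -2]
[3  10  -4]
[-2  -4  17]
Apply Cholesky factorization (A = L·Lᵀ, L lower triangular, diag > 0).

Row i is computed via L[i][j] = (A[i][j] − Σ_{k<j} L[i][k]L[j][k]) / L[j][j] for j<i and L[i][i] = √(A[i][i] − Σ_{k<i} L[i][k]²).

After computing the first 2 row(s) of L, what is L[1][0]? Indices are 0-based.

Step 1: L[0][0] = √(1) = 1.
  L[1][0] = (3) / L[0][0] = 3.
Step 2: L[1][1] = √(1) = 1.

L[1][0] = 3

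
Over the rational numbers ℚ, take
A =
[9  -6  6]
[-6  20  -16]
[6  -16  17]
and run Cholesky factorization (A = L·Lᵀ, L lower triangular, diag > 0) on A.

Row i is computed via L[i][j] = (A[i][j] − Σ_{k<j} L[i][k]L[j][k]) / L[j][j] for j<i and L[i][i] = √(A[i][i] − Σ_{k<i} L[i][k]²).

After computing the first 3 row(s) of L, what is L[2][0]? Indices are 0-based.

L[2][0] = 2

Step 1: L[0][0] = √(9) = 3.
  L[1][0] = (-6) / L[0][0] = -2.
Step 2: L[1][1] = √(16) = 4.
  L[2][0] = (6) / L[0][0] = 2.
  L[2][1] = (-12) / L[1][1] = -3.
Step 3: L[2][2] = √(4) = 2.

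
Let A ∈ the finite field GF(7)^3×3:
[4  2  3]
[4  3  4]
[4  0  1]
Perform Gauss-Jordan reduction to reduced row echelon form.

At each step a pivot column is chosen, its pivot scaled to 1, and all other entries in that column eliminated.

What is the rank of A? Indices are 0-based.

[1] R0 /= 4  ⇒  (1, 4, 6)
     R1 -= 4·R0  ⇒  (0, 1, 1)
     R2 -= 4·R0  ⇒  (0, 5, 5)
[2] R1 /= 1  ⇒  (0, 1, 1)
     R0 -= 4·R1  ⇒  (1, 0, 2)
     R2 -= 5·R1  ⇒  (0, 0, 0)
column 2 empty below row 2

rank = 2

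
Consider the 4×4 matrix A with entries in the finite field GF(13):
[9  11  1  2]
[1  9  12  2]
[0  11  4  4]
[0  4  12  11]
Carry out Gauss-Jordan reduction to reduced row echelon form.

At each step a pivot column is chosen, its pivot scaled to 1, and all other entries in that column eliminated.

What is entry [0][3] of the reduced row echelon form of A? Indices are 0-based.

M[0][3] = 11

[1] R0 /= 9  ⇒  (1, 7, 3, 6)
     R1 -= 1·R0  ⇒  (0, 2, 9, 9)
[2] R1 /= 2  ⇒  (0, 1, 11, 11)
     R0 -= 7·R1  ⇒  (1, 0, 4, 7)
     R2 -= 11·R1  ⇒  (0, 0, 0, 0)
     R3 -= 4·R1  ⇒  (0, 0, 7, 6)
[3] R2 <-> R3
[3] R2 /= 7  ⇒  (0, 0, 1, 12)
     R0 -= 4·R2  ⇒  (1, 0, 0, 11)
     R1 -= 11·R2  ⇒  (0, 1, 0, 9)
column 3 empty below row 3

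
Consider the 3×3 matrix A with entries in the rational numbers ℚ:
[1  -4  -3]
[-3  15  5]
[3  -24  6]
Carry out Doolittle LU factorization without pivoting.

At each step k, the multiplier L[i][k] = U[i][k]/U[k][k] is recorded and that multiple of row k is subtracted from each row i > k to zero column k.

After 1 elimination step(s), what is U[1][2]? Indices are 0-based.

U[1][2] = -4

[col 0] pivot 1
  R1 -= -3*R0 → (0, 3, -4)  (L[1][0] := -3)
  R2 -= 3*R0 → (0, -12, 15)  (L[2][0] := 3)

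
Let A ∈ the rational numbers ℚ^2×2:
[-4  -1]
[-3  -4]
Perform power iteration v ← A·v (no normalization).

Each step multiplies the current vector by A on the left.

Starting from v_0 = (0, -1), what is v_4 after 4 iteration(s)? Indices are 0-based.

v_0 = (0, -1).
v_1 = A·v_0 = (1, 4).
v_2 = A·v_1 = (-8, -19).
v_3 = A·v_2 = (51, 100).
v_4 = A·v_3 = (-304, -553).

v_4 = (-304, -553)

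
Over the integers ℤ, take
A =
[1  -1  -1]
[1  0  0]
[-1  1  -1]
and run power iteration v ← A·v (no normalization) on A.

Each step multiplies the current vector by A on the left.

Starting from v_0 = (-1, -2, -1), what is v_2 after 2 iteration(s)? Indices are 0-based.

v_2 = (3, 2, -3)

v_0 = (-1, -2, -1).
v_1 = A·v_0 = (2, -1, 0).
v_2 = A·v_1 = (3, 2, -3).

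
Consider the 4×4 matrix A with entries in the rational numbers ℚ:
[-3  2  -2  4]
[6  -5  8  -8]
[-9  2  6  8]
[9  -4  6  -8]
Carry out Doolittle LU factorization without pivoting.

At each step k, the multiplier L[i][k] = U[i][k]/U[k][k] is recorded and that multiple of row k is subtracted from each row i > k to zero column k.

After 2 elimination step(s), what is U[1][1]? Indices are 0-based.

k=0: U[0][0]=-3
  eliminate (1,0): mult=-2, new row 1: (0, -1, 4, 0); set L[1][0]=-2
  eliminate (2,0): mult=3, new row 2: (0, -4, 12, -4); set L[2][0]=3
  eliminate (3,0): mult=-3, new row 3: (0, 2, 0, 4); set L[3][0]=-3
k=1: U[1][1]=-1
  eliminate (2,1): mult=4, new row 2: (0, 0, -4, -4); set L[2][1]=4
  eliminate (3,1): mult=-2, new row 3: (0, 0, 8, 4); set L[3][1]=-2

U[1][1] = -1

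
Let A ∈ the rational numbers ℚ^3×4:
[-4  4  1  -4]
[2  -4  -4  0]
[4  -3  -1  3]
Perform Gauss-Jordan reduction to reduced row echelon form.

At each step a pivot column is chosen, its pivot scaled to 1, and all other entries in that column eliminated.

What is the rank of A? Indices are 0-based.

pivot(0,0)=-4: scale R0 → (1, -1, -1/4, 1)
  clear (1,0): R1 −= (2)R0 → (0, -2, -7/2, -2)
  clear (2,0): R2 −= (4)R0 → (0, 1, 0, -1)
pivot(1,1)=-2: scale R1 → (0, 1, 7/4, 1)
  clear (0,1): R0 −= (-1)R1 → (1, 0, 3/2, 2)
  clear (2,1): R2 −= (1)R1 → (0, 0, -7/4, -2)
pivot(2,2)=-7/4: scale R2 → (0, 0, 1, 8/7)
  clear (0,2): R0 −= (3/2)R2 → (1, 0, 0, 2/7)
  clear (1,2): R1 −= (7/4)R2 → (0, 1, 0, -1)

rank = 3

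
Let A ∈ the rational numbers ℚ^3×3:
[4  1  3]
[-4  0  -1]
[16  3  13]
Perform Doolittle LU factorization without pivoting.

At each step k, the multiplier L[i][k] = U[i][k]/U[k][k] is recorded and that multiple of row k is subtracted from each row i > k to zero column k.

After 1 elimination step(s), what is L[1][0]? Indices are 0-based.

k=0: U[0][0]=4
  eliminate (1,0): mult=-1, new row 1: (0, 1, 2); set L[1][0]=-1
  eliminate (2,0): mult=4, new row 2: (0, -1, 1); set L[2][0]=4

L[1][0] = -1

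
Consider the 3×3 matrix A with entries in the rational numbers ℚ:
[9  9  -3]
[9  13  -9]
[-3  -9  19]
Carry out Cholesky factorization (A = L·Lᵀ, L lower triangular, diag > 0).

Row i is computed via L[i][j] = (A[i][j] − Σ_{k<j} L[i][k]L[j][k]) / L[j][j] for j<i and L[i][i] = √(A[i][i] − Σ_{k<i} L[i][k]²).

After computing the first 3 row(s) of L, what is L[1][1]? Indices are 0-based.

L[1][1] = 2

Step 1: L[0][0] = √(9) = 3.
  L[1][0] = (9) / L[0][0] = 3.
Step 2: L[1][1] = √(4) = 2.
  L[2][0] = (-3) / L[0][0] = -1.
  L[2][1] = (-6) / L[1][1] = -3.
Step 3: L[2][2] = √(9) = 3.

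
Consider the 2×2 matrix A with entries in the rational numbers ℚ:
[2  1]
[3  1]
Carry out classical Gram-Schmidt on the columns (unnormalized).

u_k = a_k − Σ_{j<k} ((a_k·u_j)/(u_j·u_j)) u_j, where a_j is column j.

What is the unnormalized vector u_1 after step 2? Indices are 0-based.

u_1 = (3/13, -2/13)

Step 1: u_0 = a_0 = (2, 3).
Step 2: u_1 = a_1 − (5/13)·u_0 = (3/13, -2/13).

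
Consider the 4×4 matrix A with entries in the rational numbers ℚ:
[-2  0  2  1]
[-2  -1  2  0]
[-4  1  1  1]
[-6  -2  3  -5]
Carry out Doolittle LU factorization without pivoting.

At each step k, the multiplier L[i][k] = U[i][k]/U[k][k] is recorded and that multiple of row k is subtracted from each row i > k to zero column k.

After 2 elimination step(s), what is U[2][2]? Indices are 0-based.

U[2][2] = -3

[col 0] pivot -2
  R1 -= 1*R0 → (0, -1, 0, -1)  (L[1][0] := 1)
  R2 -= 2*R0 → (0, 1, -3, -1)  (L[2][0] := 2)
  R3 -= 3*R0 → (0, -2, -3, -8)  (L[3][0] := 3)
[col 1] pivot -1
  R2 -= -1*R1 → (0, 0, -3, -2)  (L[2][1] := -1)
  R3 -= 2*R1 → (0, 0, -3, -6)  (L[3][1] := 2)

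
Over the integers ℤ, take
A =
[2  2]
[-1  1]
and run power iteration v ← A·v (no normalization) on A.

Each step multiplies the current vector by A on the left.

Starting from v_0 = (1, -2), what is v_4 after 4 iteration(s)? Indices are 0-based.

v_4 = (-26, 31)

v_0 = (1, -2).
v_1 = A·v_0 = (-2, -3).
v_2 = A·v_1 = (-10, -1).
v_3 = A·v_2 = (-22, 9).
v_4 = A·v_3 = (-26, 31).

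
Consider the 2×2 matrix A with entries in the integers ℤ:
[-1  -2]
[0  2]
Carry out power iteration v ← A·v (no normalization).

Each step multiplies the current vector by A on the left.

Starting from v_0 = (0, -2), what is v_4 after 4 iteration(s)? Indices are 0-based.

v_0 = (0, -2).
v_1 = A·v_0 = (4, -4).
v_2 = A·v_1 = (4, -8).
v_3 = A·v_2 = (12, -16).
v_4 = A·v_3 = (20, -32).

v_4 = (20, -32)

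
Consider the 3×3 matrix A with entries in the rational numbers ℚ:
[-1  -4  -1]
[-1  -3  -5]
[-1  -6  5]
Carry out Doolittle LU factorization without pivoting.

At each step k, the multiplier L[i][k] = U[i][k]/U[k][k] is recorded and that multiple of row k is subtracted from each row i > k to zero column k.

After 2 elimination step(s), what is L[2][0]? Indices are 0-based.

L[2][0] = 1

k=0: U[0][0]=-1
  eliminate (1,0): mult=1, new row 1: (0, 1, -4); set L[1][0]=1
  eliminate (2,0): mult=1, new row 2: (0, -2, 6); set L[2][0]=1
k=1: U[1][1]=1
  eliminate (2,1): mult=-2, new row 2: (0, 0, -2); set L[2][1]=-2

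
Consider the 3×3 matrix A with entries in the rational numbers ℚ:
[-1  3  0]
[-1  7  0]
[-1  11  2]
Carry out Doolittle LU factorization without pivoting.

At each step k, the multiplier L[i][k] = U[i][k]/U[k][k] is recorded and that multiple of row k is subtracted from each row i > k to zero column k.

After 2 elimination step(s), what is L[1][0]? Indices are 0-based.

Step 1: pivot at (0,0) is -1.
  row1 ← row1 − (1)·row0  ⇒  L[1][0]=1, U row1=(0, 4, 0)
  row2 ← row2 − (1)·row0  ⇒  L[2][0]=1, U row2=(0, 8, 2)
Step 2: pivot at (1,1) is 4.
  row2 ← row2 − (2)·row1  ⇒  L[2][1]=2, U row2=(0, 0, 2)

L[1][0] = 1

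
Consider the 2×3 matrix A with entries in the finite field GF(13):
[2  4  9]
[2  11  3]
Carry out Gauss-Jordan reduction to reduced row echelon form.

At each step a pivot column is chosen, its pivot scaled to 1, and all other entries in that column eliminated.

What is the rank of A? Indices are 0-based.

step 1: normalize row 0 (÷2) = (1, 2, 11)
  row 1: subtract 2×row0 = (0, 7, 7)
step 2: normalize row 1 (÷7) = (0, 1, 1)
  row 0: subtract 2×row1 = (1, 0, 9)

rank = 2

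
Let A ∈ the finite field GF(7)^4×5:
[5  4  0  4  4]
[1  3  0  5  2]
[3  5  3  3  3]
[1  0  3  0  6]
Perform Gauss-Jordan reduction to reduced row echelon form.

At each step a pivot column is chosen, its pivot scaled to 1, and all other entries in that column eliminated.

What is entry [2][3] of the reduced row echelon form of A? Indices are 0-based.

pivot(0,0)=5: scale R0 → (1, 5, 0, 5, 5)
  clear (1,0): R1 −= (1)R0 → (0, 5, 0, 0, 4)
  clear (2,0): R2 −= (3)R0 → (0, 4, 3, 2, 2)
  clear (3,0): R3 −= (1)R0 → (0, 2, 3, 2, 1)
pivot(1,1)=5: scale R1 → (0, 1, 0, 0, 5)
  clear (0,1): R0 −= (5)R1 → (1, 0, 0, 5, 1)
  clear (2,1): R2 −= (4)R1 → (0, 0, 3, 2, 3)
  clear (3,1): R3 −= (2)R1 → (0, 0, 3, 2, 5)
pivot(2,2)=3: scale R2 → (0, 0, 1, 3, 1)
  clear (3,2): R3 −= (3)R2 → (0, 0, 0, 0, 2)
col 3: no nonzero at/below row 3; advance.
pivot(3,4)=2: scale R3 → (0, 0, 0, 0, 1)
  clear (0,4): R0 −= (1)R3 → (1, 0, 0, 5, 0)
  clear (1,4): R1 −= (5)R3 → (0, 1, 0, 0, 0)
  clear (2,4): R2 −= (1)R3 → (0, 0, 1, 3, 0)

M[2][3] = 3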